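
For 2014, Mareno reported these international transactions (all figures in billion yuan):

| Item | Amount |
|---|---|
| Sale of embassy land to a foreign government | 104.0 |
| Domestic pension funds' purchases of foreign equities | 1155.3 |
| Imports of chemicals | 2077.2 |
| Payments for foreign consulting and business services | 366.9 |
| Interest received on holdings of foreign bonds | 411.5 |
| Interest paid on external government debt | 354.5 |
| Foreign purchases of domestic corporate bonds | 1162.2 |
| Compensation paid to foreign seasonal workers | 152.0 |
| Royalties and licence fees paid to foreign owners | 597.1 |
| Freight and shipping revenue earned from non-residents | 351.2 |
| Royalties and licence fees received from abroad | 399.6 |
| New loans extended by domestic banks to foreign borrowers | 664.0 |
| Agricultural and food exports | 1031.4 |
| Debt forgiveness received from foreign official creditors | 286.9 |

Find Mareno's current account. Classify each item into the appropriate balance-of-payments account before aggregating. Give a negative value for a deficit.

Goods: -2077.2 + 1031.4 = -1045.8
Services: -597.1 + 399.6 - 366.9 + 351.2 = -213.2
Primary income: 411.5 - 354.5 - 152.0 = -95.0
Current account = (-1045.8) + (-213.2) + (-95.0) = -1354.0
(Excluded from the current account — capital account: sale of embassy land to a foreign government 104.0, debt forgiveness received from foreign official creditors 286.9; financial account: domestic pension funds' purchases of foreign equities 1155.3, foreign purchases of domestic corporate bonds 1162.2, new loans extended by domestic banks to foreign borrowers 664.0.)

-1354.0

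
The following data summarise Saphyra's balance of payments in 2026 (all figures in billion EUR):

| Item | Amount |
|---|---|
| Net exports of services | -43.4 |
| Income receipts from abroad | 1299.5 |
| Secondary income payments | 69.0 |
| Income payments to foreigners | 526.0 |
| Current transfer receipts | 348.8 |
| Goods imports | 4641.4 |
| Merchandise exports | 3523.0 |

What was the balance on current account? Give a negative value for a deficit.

-108.5

Goods balance = 3523.0 - 4641.4 = -1118.4
Services balance = -43.4
Trade balance (goods + services) = -1118.4 + (-43.4) = -1161.8
Net primary income = 1299.5 - 526.0 = 773.5
Net secondary income = 348.8 - 69.0 = 279.8
Current account = -1161.8 + 773.5 + 279.8 = -108.5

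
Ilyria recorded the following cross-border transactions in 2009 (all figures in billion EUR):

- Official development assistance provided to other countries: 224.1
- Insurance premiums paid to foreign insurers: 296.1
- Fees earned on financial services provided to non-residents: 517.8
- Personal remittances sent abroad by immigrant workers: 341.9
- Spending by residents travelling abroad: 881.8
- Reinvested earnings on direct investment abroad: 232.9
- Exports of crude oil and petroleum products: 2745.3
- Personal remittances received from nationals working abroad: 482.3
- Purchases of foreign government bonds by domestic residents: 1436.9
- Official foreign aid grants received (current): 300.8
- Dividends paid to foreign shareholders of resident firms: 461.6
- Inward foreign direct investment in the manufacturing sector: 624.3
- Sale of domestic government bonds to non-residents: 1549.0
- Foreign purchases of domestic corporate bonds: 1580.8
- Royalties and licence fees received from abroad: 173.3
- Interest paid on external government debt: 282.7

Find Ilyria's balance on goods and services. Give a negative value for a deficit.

2258.5

Goods: 2745.3
Services: 173.3 - 296.1 - 881.8 + 517.8 = -486.8
Trade balance = 2745.3 + (-486.8) = 2258.5
(Excluded from the trade balance — secondary income: official development assistance provided to other countries 224.1, personal remittances sent abroad by immigrant workers 341.9, personal remittances received from nationals working abroad 482.3, official foreign aid grants received (current) 300.8; primary income: reinvested earnings on direct investment abroad 232.9, dividends paid to foreign shareholders of resident firms 461.6, interest paid on external government debt 282.7; financial account: purchases of foreign government bonds by domestic residents 1436.9, inward foreign direct investment in the manufacturing sector 624.3, sale of domestic government bonds to non-residents 1549.0, foreign purchases of domestic corporate bonds 1580.8.)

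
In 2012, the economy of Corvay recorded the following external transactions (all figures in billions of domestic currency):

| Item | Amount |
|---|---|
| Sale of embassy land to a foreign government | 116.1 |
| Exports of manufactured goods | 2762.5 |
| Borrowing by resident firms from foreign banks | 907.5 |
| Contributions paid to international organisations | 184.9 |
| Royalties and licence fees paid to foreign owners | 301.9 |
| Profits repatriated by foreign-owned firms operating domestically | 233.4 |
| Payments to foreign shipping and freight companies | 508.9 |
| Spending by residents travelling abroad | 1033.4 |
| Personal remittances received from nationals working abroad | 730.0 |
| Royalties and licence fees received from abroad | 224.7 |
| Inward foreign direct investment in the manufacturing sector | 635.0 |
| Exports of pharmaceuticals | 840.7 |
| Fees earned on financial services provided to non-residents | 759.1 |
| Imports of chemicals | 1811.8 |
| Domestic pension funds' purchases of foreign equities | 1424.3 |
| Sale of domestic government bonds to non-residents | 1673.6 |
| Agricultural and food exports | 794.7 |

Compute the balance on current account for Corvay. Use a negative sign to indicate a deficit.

2037.4

Goods: 794.7 - 1811.8 + 840.7 + 2762.5 = 2586.1
Services: -1033.4 - 508.9 - 301.9 + 224.7 + 759.1 = -860.4
Primary income: -233.4
Secondary income: -184.9 + 730.0 = 545.1
Current account = 2586.1 + (-860.4) + (-233.4) + 545.1 = 2037.4
(Excluded from the current account — capital account: sale of embassy land to a foreign government 116.1; financial account: borrowing by resident firms from foreign banks 907.5, inward foreign direct investment in the manufacturing sector 635.0, domestic pension funds' purchases of foreign equities 1424.3, sale of domestic government bonds to non-residents 1673.6.)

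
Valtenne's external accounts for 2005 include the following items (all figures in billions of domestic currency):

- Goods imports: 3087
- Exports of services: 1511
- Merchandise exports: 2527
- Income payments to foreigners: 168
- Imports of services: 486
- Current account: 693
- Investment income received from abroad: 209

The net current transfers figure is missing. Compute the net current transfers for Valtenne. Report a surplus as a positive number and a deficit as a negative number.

187

Current account = goods balance + services balance + net primary income + net secondary income
Sum of the known components = 506
Net current transfers = CA - (known components) = 693 - 506 = 187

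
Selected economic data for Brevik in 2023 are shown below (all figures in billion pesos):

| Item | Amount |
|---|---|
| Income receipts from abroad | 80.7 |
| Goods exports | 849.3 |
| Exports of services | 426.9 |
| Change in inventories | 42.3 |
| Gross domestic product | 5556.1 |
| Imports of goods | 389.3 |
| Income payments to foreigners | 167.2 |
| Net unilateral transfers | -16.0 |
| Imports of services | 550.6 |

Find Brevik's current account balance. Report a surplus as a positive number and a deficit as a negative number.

Goods balance = 849.3 - 389.3 = 460.0
Services balance = 426.9 - 550.6 = -123.7
Trade balance (goods + services) = 460.0 + (-123.7) = 336.3
Net primary income = 80.7 - 167.2 = -86.5
Net secondary income = -16.0
Current account = 336.3 + (-86.5) + (-16.0) = 233.8

233.8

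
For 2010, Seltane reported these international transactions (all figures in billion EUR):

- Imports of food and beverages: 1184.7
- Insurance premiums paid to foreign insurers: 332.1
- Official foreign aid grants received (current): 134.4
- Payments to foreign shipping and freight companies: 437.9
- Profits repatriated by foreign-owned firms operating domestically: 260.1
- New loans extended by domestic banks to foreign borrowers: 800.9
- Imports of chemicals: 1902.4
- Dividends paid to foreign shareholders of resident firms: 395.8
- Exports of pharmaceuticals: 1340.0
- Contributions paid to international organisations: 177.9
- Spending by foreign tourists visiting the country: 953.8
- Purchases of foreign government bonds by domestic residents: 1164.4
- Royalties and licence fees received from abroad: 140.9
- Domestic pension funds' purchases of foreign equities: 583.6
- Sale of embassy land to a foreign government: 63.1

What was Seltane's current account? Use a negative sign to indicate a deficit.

Goods: 1340.0 - 1902.4 - 1184.7 = -1747.1
Services: 140.9 + 953.8 - 332.1 - 437.9 = 324.7
Primary income: -260.1 - 395.8 = -655.9
Secondary income: 134.4 - 177.9 = -43.5
Current account = (-1747.1) + 324.7 + (-655.9) + (-43.5) = -2121.8
(Excluded from the current account — financial account: new loans extended by domestic banks to foreign borrowers 800.9, purchases of foreign government bonds by domestic residents 1164.4, domestic pension funds' purchases of foreign equities 583.6; capital account: sale of embassy land to a foreign government 63.1.)

-2121.8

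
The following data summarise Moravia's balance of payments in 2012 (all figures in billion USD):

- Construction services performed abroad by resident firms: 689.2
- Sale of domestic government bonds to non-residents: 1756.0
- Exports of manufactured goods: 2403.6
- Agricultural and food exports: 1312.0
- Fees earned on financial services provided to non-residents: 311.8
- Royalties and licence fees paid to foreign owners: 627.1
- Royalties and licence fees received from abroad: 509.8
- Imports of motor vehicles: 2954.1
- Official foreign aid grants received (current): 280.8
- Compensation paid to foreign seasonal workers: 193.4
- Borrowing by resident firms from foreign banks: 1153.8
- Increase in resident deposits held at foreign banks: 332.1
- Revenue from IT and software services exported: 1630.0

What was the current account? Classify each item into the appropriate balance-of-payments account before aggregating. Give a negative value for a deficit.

3362.6

Goods: -2954.1 + 1312.0 + 2403.6 = 761.5
Services: 509.8 - 627.1 + 1630.0 + 689.2 + 311.8 = 2513.7
Primary income: -193.4
Secondary income: 280.8
Current account = 761.5 + 2513.7 + (-193.4) + 280.8 = 3362.6
(Excluded from the current account — financial account: sale of domestic government bonds to non-residents 1756.0, borrowing by resident firms from foreign banks 1153.8, increase in resident deposits held at foreign banks 332.1.)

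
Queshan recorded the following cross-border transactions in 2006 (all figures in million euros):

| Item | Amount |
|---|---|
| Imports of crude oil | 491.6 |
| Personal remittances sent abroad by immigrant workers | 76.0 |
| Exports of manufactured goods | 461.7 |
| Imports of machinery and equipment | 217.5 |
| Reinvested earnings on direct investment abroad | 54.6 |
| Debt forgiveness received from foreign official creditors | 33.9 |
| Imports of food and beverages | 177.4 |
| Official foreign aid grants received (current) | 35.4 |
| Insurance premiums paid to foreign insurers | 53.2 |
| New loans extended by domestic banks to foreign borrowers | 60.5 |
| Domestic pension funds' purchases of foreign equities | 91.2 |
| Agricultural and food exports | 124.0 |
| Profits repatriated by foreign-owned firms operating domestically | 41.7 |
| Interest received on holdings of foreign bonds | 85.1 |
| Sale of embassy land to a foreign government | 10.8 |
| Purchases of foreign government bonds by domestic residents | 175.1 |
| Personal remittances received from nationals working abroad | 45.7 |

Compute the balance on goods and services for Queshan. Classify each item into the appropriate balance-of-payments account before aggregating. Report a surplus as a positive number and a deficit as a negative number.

Goods: -177.4 - 491.6 + 461.7 + 124.0 - 217.5 = -300.8
Services: -53.2
Trade balance = -300.8 + (-53.2) = -354.0
(Excluded from the trade balance — secondary income: personal remittances sent abroad by immigrant workers 76.0, official foreign aid grants received (current) 35.4, personal remittances received from nationals working abroad 45.7; primary income: reinvested earnings on direct investment abroad 54.6, profits repatriated by foreign-owned firms operating domestically 41.7, interest received on holdings of foreign bonds 85.1; capital account: debt forgiveness received from foreign official creditors 33.9, sale of embassy land to a foreign government 10.8; financial account: new loans extended by domestic banks to foreign borrowers 60.5, domestic pension funds' purchases of foreign equities 91.2, purchases of foreign government bonds by domestic residents 175.1.)

-354.0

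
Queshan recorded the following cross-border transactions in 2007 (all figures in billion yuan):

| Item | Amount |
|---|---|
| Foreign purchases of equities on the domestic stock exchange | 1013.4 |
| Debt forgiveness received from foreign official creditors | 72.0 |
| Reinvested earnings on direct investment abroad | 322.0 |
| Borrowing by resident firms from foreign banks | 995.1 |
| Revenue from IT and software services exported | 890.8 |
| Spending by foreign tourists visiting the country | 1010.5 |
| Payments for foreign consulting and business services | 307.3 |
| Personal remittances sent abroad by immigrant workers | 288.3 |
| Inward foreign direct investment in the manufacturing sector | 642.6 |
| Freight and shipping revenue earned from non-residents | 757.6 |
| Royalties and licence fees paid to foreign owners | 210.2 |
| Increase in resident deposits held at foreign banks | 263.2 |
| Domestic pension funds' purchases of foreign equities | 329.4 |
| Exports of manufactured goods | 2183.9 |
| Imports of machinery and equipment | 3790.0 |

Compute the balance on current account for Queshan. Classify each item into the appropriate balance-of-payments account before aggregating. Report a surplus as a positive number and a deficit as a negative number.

569.0

Goods: 2183.9 - 3790.0 = -1606.1
Services: 757.6 - 307.3 + 890.8 - 210.2 + 1010.5 = 2141.4
Primary income: 322.0
Secondary income: -288.3
Current account = (-1606.1) + 2141.4 + 322.0 + (-288.3) = 569.0
(Excluded from the current account — financial account: foreign purchases of equities on the domestic stock exchange 1013.4, borrowing by resident firms from foreign banks 995.1, inward foreign direct investment in the manufacturing sector 642.6, increase in resident deposits held at foreign banks 263.2, domestic pension funds' purchases of foreign equities 329.4; capital account: debt forgiveness received from foreign official creditors 72.0.)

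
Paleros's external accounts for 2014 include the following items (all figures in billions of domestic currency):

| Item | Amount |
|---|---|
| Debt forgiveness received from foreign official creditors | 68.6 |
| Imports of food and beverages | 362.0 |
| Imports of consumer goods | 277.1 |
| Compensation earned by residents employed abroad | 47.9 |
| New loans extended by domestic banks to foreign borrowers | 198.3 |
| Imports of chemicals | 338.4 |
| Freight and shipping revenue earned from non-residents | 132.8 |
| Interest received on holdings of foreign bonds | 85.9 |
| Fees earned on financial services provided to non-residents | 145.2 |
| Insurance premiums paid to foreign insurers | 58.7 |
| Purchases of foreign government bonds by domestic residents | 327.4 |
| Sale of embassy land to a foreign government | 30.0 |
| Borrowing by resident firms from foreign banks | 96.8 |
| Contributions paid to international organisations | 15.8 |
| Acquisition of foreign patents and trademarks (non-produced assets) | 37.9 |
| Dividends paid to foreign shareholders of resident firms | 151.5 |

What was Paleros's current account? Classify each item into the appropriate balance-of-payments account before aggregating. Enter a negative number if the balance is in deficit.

Goods: -338.4 - 362.0 - 277.1 = -977.5
Services: 132.8 - 58.7 + 145.2 = 219.3
Primary income: 47.9 - 151.5 + 85.9 = -17.7
Secondary income: -15.8
Current account = (-977.5) + 219.3 + (-17.7) + (-15.8) = -791.7
(Excluded from the current account — capital account: debt forgiveness received from foreign official creditors 68.6, sale of embassy land to a foreign government 30.0, acquisition of foreign patents and trademarks (non-produced assets) 37.9; financial account: new loans extended by domestic banks to foreign borrowers 198.3, purchases of foreign government bonds by domestic residents 327.4, borrowing by resident firms from foreign banks 96.8.)

-791.7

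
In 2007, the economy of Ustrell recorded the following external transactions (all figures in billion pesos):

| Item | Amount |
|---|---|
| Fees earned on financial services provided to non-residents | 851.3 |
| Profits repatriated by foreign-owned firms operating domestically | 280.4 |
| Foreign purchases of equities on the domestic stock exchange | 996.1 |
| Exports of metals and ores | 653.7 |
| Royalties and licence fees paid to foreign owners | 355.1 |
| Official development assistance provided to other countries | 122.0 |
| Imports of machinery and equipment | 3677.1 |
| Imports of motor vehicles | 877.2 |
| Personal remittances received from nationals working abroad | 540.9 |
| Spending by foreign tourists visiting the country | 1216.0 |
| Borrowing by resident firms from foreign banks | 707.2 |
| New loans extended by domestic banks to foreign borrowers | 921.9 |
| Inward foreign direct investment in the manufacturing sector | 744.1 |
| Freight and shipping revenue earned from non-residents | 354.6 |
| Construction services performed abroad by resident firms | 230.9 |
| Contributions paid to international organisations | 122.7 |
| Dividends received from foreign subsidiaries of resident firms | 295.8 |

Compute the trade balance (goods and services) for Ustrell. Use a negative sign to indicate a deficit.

Goods: -877.2 - 3677.1 + 653.7 = -3900.6
Services: 230.9 - 355.1 + 1216.0 + 354.6 + 851.3 = 2297.7
Trade balance = -3900.6 + 2297.7 = -1602.9
(Excluded from the trade balance — primary income: profits repatriated by foreign-owned firms operating domestically 280.4, dividends received from foreign subsidiaries of resident firms 295.8; financial account: foreign purchases of equities on the domestic stock exchange 996.1, borrowing by resident firms from foreign banks 707.2, new loans extended by domestic banks to foreign borrowers 921.9, inward foreign direct investment in the manufacturing sector 744.1; secondary income: official development assistance provided to other countries 122.0, personal remittances received from nationals working abroad 540.9, contributions paid to international organisations 122.7.)

-1602.9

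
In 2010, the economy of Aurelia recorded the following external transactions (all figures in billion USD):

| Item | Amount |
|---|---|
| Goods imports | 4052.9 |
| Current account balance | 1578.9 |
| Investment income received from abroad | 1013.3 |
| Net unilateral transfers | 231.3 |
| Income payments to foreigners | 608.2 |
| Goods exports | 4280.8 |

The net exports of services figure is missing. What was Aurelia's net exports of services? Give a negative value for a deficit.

Current account = goods balance + services balance + net primary income + net secondary income
Sum of the known components = 864.3
Net exports of services = CA - (known components) = 1578.9 - 864.3 = 714.6

714.6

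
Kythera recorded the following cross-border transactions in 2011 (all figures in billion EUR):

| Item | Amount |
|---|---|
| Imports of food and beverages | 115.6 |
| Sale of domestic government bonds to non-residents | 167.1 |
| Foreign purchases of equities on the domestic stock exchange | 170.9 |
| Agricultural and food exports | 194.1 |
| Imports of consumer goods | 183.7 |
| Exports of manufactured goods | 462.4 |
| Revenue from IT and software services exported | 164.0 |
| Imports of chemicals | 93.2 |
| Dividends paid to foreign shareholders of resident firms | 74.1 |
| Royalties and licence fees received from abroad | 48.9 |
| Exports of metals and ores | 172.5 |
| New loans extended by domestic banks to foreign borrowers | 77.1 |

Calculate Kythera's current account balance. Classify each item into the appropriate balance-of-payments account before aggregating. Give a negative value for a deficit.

Goods: 462.4 - 93.2 - 115.6 + 194.1 + 172.5 - 183.7 = 436.5
Services: 164.0 + 48.9 = 212.9
Primary income: -74.1
Current account = 436.5 + 212.9 + (-74.1) = 575.3
(Excluded from the current account — financial account: sale of domestic government bonds to non-residents 167.1, foreign purchases of equities on the domestic stock exchange 170.9, new loans extended by domestic banks to foreign borrowers 77.1.)

575.3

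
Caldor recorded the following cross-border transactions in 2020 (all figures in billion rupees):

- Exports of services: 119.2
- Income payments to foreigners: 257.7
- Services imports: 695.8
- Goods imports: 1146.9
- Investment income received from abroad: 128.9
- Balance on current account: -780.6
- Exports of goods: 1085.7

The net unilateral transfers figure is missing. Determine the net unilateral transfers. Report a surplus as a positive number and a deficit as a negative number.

-14.0

Current account = goods balance + services balance + net primary income + net secondary income
Sum of the known components = -766.6
Net unilateral transfers = CA - (known components) = -780.6 - (-766.6) = -14.0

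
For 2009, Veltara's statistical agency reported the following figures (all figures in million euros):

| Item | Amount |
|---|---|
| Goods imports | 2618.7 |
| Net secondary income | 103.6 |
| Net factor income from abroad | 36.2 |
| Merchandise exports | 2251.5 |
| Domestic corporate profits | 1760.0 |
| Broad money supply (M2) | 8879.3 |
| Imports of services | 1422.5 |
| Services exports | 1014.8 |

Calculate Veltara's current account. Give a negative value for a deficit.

Goods balance = 2251.5 - 2618.7 = -367.2
Services balance = 1014.8 - 1422.5 = -407.7
Trade balance (goods + services) = -367.2 + (-407.7) = -774.9
Net primary income = 36.2
Net secondary income = 103.6
Current account = -774.9 + 36.2 + 103.6 = -635.1

-635.1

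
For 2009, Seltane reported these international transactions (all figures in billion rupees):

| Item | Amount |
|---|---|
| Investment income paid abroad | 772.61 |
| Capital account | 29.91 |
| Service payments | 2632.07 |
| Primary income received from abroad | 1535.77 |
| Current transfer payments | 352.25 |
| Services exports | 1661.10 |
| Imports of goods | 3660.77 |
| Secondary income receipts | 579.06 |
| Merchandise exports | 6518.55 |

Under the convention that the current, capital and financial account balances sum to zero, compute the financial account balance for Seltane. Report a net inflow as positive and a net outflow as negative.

-2906.69

Goods balance = 6518.55 - 3660.77 = 2857.78
Services balance = 1661.10 - 2632.07 = -970.97
Trade balance (goods + services) = 2857.78 + (-970.97) = 1886.81
Net primary income = 1535.77 - 772.61 = 763.16
Net secondary income = 579.06 - 352.25 = 226.81
Current account = 1886.81 + 763.16 + 226.81 = 2876.78
Financial account = -(2876.78 + 29.91) = -2906.69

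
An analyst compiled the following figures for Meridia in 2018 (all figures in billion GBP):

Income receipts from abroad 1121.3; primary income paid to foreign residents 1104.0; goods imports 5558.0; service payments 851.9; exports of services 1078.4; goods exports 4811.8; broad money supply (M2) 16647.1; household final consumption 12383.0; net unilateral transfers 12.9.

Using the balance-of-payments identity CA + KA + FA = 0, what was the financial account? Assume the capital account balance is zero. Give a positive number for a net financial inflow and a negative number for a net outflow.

Goods balance = 4811.8 - 5558.0 = -746.2
Services balance = 1078.4 - 851.9 = 226.5
Trade balance (goods + services) = -746.2 + 226.5 = -519.7
Net primary income = 1121.3 - 1104.0 = 17.3
Net secondary income = 12.9
Current account = -519.7 + 17.3 + 12.9 = -489.5
Financial account = -(-489.5) = 489.5

489.5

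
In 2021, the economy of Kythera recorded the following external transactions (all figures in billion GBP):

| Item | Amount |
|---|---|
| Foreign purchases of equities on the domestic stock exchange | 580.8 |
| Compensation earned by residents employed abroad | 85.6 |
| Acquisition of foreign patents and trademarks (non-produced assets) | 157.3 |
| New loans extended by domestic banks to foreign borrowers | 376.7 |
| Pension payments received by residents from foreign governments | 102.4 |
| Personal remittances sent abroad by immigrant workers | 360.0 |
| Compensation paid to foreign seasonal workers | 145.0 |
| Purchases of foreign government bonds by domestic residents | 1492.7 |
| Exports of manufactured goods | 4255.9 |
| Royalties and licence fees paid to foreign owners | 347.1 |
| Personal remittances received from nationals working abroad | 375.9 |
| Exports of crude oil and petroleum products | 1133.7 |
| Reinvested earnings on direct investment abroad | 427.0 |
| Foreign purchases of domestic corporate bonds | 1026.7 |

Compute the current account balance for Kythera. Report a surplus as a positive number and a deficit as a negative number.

Goods: 1133.7 + 4255.9 = 5389.6
Services: -347.1
Primary income: 427.0 - 145.0 + 85.6 = 367.6
Secondary income: 375.9 + 102.4 - 360.0 = 118.3
Current account = 5389.6 + (-347.1) + 367.6 + 118.3 = 5528.4
(Excluded from the current account — financial account: foreign purchases of equities on the domestic stock exchange 580.8, new loans extended by domestic banks to foreign borrowers 376.7, purchases of foreign government bonds by domestic residents 1492.7, foreign purchases of domestic corporate bonds 1026.7; capital account: acquisition of foreign patents and trademarks (non-produced assets) 157.3.)

5528.4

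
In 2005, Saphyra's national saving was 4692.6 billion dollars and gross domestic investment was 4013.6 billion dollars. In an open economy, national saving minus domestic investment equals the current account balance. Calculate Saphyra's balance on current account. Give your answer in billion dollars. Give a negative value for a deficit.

679.0

CA = S - I = 4692.6 - 4013.6 = 679.0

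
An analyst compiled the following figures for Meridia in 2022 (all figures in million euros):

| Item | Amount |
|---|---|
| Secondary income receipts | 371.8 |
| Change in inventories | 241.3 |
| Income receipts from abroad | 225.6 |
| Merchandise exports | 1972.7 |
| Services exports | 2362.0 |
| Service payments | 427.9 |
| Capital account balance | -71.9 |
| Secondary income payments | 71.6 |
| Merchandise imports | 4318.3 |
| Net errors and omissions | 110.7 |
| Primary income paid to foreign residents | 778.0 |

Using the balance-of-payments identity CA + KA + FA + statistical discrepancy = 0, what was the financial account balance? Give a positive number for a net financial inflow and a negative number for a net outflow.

Goods balance = 1972.7 - 4318.3 = -2345.6
Services balance = 2362.0 - 427.9 = 1934.1
Trade balance (goods + services) = -2345.6 + 1934.1 = -411.5
Net primary income = 225.6 - 778.0 = -552.4
Net secondary income = 371.8 - 71.6 = 300.2
Current account = -411.5 + (-552.4) + 300.2 = -663.7
Financial account = -(-663.7 + (-71.9) + 110.7) = 624.9

624.9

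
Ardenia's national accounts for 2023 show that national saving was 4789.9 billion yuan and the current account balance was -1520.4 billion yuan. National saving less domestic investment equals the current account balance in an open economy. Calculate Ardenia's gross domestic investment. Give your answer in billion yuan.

S - I = CA (net lending to the rest of the world).
I = S - CA = 4789.9 - (-1520.4) = 6310.3

6310.3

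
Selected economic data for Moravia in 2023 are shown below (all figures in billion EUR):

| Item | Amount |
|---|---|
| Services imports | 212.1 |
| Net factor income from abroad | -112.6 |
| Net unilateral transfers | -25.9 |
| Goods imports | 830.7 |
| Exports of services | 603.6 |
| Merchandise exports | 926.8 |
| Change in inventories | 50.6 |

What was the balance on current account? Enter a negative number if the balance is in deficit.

Goods balance = 926.8 - 830.7 = 96.1
Services balance = 603.6 - 212.1 = 391.5
Trade balance (goods + services) = 96.1 + 391.5 = 487.6
Net primary income = -112.6
Net secondary income = -25.9
Current account = 487.6 + (-112.6) + (-25.9) = 349.1

349.1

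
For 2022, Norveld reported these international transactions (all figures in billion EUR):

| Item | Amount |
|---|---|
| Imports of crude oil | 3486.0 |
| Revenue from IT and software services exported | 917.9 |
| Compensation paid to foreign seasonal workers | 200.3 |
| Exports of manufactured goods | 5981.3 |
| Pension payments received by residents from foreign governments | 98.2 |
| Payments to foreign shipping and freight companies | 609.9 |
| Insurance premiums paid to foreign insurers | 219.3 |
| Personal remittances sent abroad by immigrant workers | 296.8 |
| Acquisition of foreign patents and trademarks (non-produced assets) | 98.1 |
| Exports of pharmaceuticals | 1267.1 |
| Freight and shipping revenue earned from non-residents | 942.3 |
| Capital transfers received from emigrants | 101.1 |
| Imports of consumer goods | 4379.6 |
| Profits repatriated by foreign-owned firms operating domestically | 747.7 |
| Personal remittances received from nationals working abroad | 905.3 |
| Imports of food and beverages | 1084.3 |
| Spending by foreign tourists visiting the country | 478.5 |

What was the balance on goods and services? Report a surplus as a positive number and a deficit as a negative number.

-192.0

Goods: 1267.1 - 3486.0 - 4379.6 + 5981.3 - 1084.3 = -1701.5
Services: 942.3 + 917.9 - 219.3 - 609.9 + 478.5 = 1509.5
Trade balance = -1701.5 + 1509.5 = -192.0
(Excluded from the trade balance — primary income: compensation paid to foreign seasonal workers 200.3, profits repatriated by foreign-owned firms operating domestically 747.7; secondary income: pension payments received by residents from foreign governments 98.2, personal remittances sent abroad by immigrant workers 296.8, personal remittances received from nationals working abroad 905.3; capital account: acquisition of foreign patents and trademarks (non-produced assets) 98.1, capital transfers received from emigrants 101.1.)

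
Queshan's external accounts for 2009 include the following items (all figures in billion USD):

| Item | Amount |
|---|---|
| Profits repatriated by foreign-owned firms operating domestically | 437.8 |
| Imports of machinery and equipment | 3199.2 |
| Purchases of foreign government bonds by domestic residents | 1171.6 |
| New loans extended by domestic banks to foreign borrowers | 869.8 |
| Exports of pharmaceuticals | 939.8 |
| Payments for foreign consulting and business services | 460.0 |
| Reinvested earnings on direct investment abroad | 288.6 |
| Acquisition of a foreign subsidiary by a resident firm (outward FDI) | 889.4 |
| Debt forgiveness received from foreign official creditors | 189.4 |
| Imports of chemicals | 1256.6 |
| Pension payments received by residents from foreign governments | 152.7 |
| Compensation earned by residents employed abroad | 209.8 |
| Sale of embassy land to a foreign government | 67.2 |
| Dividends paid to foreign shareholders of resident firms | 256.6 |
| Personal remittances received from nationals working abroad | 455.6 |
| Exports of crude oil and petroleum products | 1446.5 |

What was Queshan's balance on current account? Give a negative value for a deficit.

Goods: -1256.6 - 3199.2 + 939.8 + 1446.5 = -2069.5
Services: -460.0
Primary income: 288.6 - 437.8 - 256.6 + 209.8 = -196.0
Secondary income: 455.6 + 152.7 = 608.3
Current account = (-2069.5) + (-460.0) + (-196.0) + 608.3 = -2117.2
(Excluded from the current account — financial account: purchases of foreign government bonds by domestic residents 1171.6, new loans extended by domestic banks to foreign borrowers 869.8, acquisition of a foreign subsidiary by a resident firm (outward FDI) 889.4; capital account: debt forgiveness received from foreign official creditors 189.4, sale of embassy land to a foreign government 67.2.)

-2117.2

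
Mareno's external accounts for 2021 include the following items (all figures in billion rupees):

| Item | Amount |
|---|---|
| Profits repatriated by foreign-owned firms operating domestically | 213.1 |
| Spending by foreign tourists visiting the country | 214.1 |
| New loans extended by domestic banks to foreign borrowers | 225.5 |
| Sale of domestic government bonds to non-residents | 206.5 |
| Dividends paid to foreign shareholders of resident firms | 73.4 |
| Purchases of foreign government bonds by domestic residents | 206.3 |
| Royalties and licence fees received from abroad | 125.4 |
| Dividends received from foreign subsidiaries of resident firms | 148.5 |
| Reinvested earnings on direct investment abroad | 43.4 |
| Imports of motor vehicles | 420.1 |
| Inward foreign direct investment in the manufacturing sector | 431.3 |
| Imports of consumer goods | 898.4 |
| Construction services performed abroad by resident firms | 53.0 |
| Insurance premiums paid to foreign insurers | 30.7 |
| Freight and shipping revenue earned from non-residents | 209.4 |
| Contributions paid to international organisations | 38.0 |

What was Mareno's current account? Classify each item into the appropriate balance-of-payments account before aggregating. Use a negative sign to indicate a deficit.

-879.9

Goods: -420.1 - 898.4 = -1318.5
Services: -30.7 + 125.4 + 209.4 + 53.0 + 214.1 = 571.2
Primary income: 43.4 - 73.4 - 213.1 + 148.5 = -94.6
Secondary income: -38.0
Current account = (-1318.5) + 571.2 + (-94.6) + (-38.0) = -879.9
(Excluded from the current account — financial account: new loans extended by domestic banks to foreign borrowers 225.5, sale of domestic government bonds to non-residents 206.5, purchases of foreign government bonds by domestic residents 206.3, inward foreign direct investment in the manufacturing sector 431.3.)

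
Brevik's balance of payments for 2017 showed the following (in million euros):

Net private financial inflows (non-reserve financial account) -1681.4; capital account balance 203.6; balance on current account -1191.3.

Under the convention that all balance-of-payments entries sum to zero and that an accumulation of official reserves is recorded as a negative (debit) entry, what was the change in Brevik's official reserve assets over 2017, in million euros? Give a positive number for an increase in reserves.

Official reserve transactions balance = -((-1191.3) + 203.6 + (-1681.4)) = 2669.1
An accumulation of reserves is recorded as a debit (negative entry), so the change in the stock of reserves is the negative of that balance.
Change in official reserves = -(2669.1) = -2669.1

-2669.1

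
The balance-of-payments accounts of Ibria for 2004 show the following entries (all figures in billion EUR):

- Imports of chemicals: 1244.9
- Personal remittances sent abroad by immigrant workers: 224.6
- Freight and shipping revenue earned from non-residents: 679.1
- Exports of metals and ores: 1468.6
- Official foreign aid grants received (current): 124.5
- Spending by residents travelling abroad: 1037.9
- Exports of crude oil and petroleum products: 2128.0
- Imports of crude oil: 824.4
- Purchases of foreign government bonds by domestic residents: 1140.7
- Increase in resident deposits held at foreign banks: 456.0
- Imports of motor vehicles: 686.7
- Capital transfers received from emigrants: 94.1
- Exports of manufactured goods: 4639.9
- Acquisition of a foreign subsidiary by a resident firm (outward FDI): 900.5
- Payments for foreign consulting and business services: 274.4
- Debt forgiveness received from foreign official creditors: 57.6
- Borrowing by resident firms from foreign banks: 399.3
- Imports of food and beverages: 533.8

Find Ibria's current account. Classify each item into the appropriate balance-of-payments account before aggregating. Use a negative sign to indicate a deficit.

Goods: 1468.6 - 686.7 + 4639.9 + 2128.0 - 824.4 - 533.8 - 1244.9 = 4946.7
Services: 679.1 - 274.4 - 1037.9 = -633.2
Secondary income: 124.5 - 224.6 = -100.1
Current account = 4946.7 + (-633.2) + (-100.1) = 4213.4
(Excluded from the current account — financial account: purchases of foreign government bonds by domestic residents 1140.7, increase in resident deposits held at foreign banks 456.0, acquisition of a foreign subsidiary by a resident firm (outward FDI) 900.5, borrowing by resident firms from foreign banks 399.3; capital account: capital transfers received from emigrants 94.1, debt forgiveness received from foreign official creditors 57.6.)

4213.4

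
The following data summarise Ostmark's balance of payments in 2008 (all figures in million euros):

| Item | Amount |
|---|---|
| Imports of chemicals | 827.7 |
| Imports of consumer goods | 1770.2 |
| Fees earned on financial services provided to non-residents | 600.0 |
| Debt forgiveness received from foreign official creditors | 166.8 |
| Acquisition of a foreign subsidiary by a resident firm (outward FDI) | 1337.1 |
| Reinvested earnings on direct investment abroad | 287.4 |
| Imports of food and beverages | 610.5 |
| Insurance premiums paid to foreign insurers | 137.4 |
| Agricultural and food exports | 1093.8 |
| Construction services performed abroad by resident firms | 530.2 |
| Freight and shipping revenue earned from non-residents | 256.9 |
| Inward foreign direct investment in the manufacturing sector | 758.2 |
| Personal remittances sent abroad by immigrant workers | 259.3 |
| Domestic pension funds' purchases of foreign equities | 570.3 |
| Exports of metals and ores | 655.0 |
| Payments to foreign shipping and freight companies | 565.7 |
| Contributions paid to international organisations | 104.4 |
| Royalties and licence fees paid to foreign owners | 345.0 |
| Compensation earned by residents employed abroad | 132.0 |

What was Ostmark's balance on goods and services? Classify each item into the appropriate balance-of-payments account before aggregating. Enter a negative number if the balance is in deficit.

Goods: 655.0 - 1770.2 - 610.5 - 827.7 + 1093.8 = -1459.6
Services: -137.4 - 565.7 + 600.0 - 345.0 + 530.2 + 256.9 = 339.0
Trade balance = -1459.6 + 339.0 = -1120.6
(Excluded from the trade balance — capital account: debt forgiveness received from foreign official creditors 166.8; financial account: acquisition of a foreign subsidiary by a resident firm (outward FDI) 1337.1, inward foreign direct investment in the manufacturing sector 758.2, domestic pension funds' purchases of foreign equities 570.3; primary income: reinvested earnings on direct investment abroad 287.4, compensation earned by residents employed abroad 132.0; secondary income: personal remittances sent abroad by immigrant workers 259.3, contributions paid to international organisations 104.4.)

-1120.6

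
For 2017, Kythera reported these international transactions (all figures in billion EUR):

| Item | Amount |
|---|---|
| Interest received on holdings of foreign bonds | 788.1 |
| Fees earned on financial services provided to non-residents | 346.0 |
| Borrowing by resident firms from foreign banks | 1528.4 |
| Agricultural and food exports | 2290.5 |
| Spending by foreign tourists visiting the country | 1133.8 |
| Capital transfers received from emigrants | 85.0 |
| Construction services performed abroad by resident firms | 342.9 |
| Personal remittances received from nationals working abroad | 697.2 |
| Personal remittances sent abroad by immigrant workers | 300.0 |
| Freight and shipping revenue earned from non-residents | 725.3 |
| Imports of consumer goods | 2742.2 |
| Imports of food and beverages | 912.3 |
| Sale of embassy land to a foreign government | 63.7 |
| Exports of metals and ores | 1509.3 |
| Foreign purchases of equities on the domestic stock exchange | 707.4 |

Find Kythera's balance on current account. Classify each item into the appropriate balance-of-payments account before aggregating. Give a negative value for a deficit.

Goods: -912.3 - 2742.2 + 2290.5 + 1509.3 = 145.3
Services: 725.3 + 346.0 + 342.9 + 1133.8 = 2548.0
Primary income: 788.1
Secondary income: -300.0 + 697.2 = 397.2
Current account = 145.3 + 2548.0 + 788.1 + 397.2 = 3878.6
(Excluded from the current account — financial account: borrowing by resident firms from foreign banks 1528.4, foreign purchases of equities on the domestic stock exchange 707.4; capital account: capital transfers received from emigrants 85.0, sale of embassy land to a foreign government 63.7.)

3878.6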